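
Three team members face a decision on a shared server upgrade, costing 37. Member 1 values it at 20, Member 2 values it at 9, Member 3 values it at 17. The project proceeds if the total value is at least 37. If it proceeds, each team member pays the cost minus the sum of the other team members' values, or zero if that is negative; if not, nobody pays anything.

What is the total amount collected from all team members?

19

Total value 46 ≥ cost 37, so it is built.
Member 1: others sum to 26; max(0, 37 - 26) = 11.
Member 2: others sum to 37; max(0, 37 - 37) = 0.
Member 3: others sum to 29; max(0, 37 - 29) = 8.
Total collected = 11 + 0 + 8 = 19.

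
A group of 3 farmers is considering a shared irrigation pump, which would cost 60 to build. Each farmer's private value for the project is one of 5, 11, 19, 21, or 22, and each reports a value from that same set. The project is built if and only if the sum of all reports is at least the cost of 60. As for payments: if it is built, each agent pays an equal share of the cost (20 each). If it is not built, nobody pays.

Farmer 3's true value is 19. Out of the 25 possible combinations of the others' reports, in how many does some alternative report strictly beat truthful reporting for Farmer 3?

Others report (19, 22): truth gives -1; report 5 gives 0 > -1. Violating.
Others report (21, 21): truth gives -1; report 5 gives 0 > -1. Violating.
Others report (21, 22): truth gives -1; report 5 gives 0 > -1. Violating.
Others report (22, 19): truth gives -1; report 5 gives 0 > -1. Violating.
Others report (5, 5): truth gives 0; no alternative beats it.
Others report (5, 11): truth gives 0; no alternative beats it.
(Checking all 25 profiles: 6 have a profitable deviation, 19 do not.)

6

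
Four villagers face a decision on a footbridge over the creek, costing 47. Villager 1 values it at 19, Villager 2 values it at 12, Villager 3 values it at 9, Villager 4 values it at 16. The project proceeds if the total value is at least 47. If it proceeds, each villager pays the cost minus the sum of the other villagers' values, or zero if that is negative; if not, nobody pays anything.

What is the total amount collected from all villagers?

20

Total value 56 ≥ cost 47, so it is built.
Villager 1: others sum to 37; max(0, 47 - 37) = 10.
Villager 2: others sum to 44; max(0, 47 - 44) = 3.
Villager 3: others sum to 47; max(0, 47 - 47) = 0.
Villager 4: others sum to 40; max(0, 47 - 40) = 7.
Total collected = 10 + 3 + 0 + 7 = 20.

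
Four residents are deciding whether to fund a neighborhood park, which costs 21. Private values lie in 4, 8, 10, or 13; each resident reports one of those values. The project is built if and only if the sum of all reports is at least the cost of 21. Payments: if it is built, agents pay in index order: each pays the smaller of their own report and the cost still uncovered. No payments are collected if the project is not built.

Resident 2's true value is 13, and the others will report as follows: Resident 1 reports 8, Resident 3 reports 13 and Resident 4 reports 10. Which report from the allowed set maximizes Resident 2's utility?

Report 4: project built, pays 4, utility 13 - 4 = 9.
Report 8: project built, pays 8, utility 13 - 8 = 5.
Report 10: project built, pays 10, utility 13 - 10 = 3.
Report 13: project built, pays 13, utility 13 - 13 = 0.
The best choice is 4 with utility 9.

4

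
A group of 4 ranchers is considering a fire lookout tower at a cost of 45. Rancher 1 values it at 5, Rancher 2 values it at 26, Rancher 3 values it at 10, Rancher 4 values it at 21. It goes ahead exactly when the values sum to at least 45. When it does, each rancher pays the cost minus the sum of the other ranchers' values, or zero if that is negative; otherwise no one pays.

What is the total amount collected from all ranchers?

13

Total value 62 ≥ cost 45, so it is built.
Rancher 1: others sum to 57; max(0, 45 - 57) = 0.
Rancher 2: others sum to 36; max(0, 45 - 36) = 9.
Rancher 3: others sum to 52; max(0, 45 - 52) = 0.
Rancher 4: others sum to 41; max(0, 45 - 41) = 4.
Total collected = 0 + 9 + 0 + 4 = 13.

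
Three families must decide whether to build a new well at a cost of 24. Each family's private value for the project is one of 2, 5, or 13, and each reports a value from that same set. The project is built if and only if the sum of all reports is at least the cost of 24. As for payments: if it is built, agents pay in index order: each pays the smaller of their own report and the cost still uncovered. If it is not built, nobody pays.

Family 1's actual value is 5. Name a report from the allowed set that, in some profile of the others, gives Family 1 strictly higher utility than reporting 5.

Suppose Family 2 reports 13 and Family 3 reports 13.
Report 5: project built, pays 5, utility 5 - 5 = 0.
Report 2: project built, pays 2, utility 5 - 2 = 3.
So reporting 2 beats truth here (3 > 0).

2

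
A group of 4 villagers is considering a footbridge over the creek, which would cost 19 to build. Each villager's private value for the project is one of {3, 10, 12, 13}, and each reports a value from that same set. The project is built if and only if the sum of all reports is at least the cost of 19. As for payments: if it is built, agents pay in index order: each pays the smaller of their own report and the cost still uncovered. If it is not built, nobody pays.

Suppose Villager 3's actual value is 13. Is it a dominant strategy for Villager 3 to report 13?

No

Consider the case where Villager 1 reports 3, Villager 2 reports 3 and Villager 4 reports 3.
Truthful report 13: project built, pays 13, utility 13 - 13 = 0.
Report 10 instead: project built, pays 10, utility 13 - 10 = 3.
Since 3 > 0, reporting 10 is strictly better here, so truthful reporting is not dominant.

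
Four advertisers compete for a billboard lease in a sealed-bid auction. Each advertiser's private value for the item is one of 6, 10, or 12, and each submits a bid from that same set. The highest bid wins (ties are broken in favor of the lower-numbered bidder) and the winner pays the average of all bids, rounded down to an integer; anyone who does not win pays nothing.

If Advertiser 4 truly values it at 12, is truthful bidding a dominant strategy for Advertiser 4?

Yes

Check each profile of the others' bids and compare truth against every alternative bid.
Others bid (6, 6, 10): truth gives 4, best alternative gives 0.
Others bid (6, 10, 6): truth gives 4, best alternative gives 0.
Others bid (10, 6, 6): truth gives 4, best alternative gives 0.
Others bid (6, 10, 10): truth gives 3, best alternative gives 0.
Others bid (10, 6, 10): truth gives 3, best alternative gives 0.
Others bid (10, 10, 6): truth gives 3, best alternative gives 0.
(Remaining 21 profiles checked similarly; truth is weakly best in each.)
In every case the truthful bid is at least as good as any alternative, so it is a dominant strategy.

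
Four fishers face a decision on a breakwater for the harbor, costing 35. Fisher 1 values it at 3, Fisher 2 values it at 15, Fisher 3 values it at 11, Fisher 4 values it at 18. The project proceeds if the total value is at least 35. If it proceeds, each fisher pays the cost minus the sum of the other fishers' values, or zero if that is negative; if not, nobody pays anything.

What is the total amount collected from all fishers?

Total value 47 ≥ cost 35, so it is built.
Fisher 1: others sum to 44; max(0, 35 - 44) = 0.
Fisher 2: others sum to 32; max(0, 35 - 32) = 3.
Fisher 3: others sum to 36; max(0, 35 - 36) = 0.
Fisher 4: others sum to 29; max(0, 35 - 29) = 6.
Total collected = 0 + 3 + 0 + 6 = 9.

9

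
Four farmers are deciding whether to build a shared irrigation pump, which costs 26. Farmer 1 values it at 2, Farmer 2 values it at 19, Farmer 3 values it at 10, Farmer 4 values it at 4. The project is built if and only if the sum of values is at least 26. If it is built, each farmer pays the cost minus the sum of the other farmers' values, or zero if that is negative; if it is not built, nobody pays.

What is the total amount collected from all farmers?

11

Total value 35 ≥ cost 26, so it is built.
Farmer 1: others sum to 33; max(0, 26 - 33) = 0.
Farmer 2: others sum to 16; max(0, 26 - 16) = 10.
Farmer 3: others sum to 25; max(0, 26 - 25) = 1.
Farmer 4: others sum to 31; max(0, 26 - 31) = 0.
Total collected = 0 + 10 + 1 + 0 = 11.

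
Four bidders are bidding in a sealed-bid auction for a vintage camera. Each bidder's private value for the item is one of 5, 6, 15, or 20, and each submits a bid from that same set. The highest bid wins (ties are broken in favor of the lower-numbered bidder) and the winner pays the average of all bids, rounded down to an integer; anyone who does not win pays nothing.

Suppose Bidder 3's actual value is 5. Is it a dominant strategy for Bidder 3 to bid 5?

Yes

Check each profile of the others' bids and compare truth against every alternative bid.
Others bid (5, 5, 5): truth gives 0, best alternative gives 0.
Others bid (5, 5, 6): truth gives 0, best alternative gives 0.
Others bid (5, 5, 15): truth gives 0, best alternative gives 0.
Others bid (5, 5, 20): truth gives 0, best alternative gives 0.
Others bid (5, 6, 5): truth gives 0, best alternative gives 0.
Others bid (5, 6, 6): truth gives 0, best alternative gives 0.
(Remaining 58 profiles checked similarly; truth is weakly best in each.)
In every case the truthful bid is at least as good as any alternative, so it is a dominant strategy.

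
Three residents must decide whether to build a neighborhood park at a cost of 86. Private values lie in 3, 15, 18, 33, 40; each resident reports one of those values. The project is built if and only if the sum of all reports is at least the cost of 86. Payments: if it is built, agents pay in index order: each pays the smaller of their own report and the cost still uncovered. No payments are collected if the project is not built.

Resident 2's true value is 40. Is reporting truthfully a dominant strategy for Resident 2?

Consider the case where Resident 1 reports 15 and Resident 3 reports 40.
Truthful report 40: project built, pays 40, utility 40 - 40 = 0.
Report 33 instead: project built, pays 33, utility 40 - 33 = 7.
Since 7 > 0, reporting 33 is strictly better here, so truthful reporting is not dominant.

No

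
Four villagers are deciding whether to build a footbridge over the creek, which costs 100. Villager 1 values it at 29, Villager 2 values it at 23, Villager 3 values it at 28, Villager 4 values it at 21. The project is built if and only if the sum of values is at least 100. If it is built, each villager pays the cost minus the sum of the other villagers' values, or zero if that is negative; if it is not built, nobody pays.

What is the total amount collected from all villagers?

97

Total value 101 ≥ cost 100, so it is built.
Villager 1: others sum to 72; max(0, 100 - 72) = 28.
Villager 2: others sum to 78; max(0, 100 - 78) = 22.
Villager 3: others sum to 73; max(0, 100 - 73) = 27.
Villager 4: others sum to 80; max(0, 100 - 80) = 20.
Total collected = 28 + 22 + 27 + 20 = 97.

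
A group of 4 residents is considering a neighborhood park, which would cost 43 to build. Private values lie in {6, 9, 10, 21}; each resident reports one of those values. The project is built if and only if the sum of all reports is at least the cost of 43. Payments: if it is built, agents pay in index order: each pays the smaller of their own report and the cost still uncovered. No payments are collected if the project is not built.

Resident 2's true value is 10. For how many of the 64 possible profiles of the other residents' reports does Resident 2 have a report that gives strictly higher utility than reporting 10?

34

Others report (6, 9, 21): truth gives 0; report 9 gives 1 > 0. Violating.
Others report (6, 10, 21): truth gives 0; report 6 gives 4 > 0. Violating.
Others report (6, 21, 9): truth gives 0; report 9 gives 1 > 0. Violating.
Others report (6, 21, 10): truth gives 0; report 6 gives 4 > 0. Violating.
Others report (6, 6, 6): truth gives 0; no alternative beats it.
Others report (6, 6, 9): truth gives 0; no alternative beats it.
(Checking all 64 profiles: 34 have a profitable deviation, 30 do not.)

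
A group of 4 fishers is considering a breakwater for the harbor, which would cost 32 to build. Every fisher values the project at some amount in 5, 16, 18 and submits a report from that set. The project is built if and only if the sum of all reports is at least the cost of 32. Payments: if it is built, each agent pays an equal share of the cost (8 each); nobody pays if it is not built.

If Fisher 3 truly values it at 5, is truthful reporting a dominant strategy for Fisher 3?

Yes

Check each profile of the others' reports and compare truth against every alternative report.
Others report (5, 5, 16): truth gives 0, best alternative gives -3.
Others report (5, 16, 5): truth gives 0, best alternative gives -3.
Others report (16, 5, 5): truth gives 0, best alternative gives -3.
Others report (5, 5, 18): truth gives -3, best alternative gives -3.
Others report (5, 16, 16): truth gives -3, best alternative gives -3.
Others report (5, 16, 18): truth gives -3, best alternative gives -3.
(Remaining 21 profiles checked similarly; truth is weakly best in each.)
In every case the truthful report is at least as good as any alternative, so it is a dominant strategy.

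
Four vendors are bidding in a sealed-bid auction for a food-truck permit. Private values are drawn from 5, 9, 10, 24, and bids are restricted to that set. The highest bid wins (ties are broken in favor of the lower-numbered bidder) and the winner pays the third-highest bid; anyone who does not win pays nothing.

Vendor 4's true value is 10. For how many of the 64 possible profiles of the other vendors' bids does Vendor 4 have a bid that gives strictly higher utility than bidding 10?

12

Others bid (5, 5, 10): truth gives 0; bid 24 gives 5 > 0. Violating.
Others bid (5, 9, 10): truth gives 0; bid 24 gives 1 > 0. Violating.
Others bid (5, 10, 5): truth gives 0; bid 24 gives 5 > 0. Violating.
Others bid (5, 10, 9): truth gives 0; bid 24 gives 1 > 0. Violating.
Others bid (5, 5, 5): truth gives 5; no alternative beats it.
Others bid (5, 5, 9): truth gives 5; no alternative beats it.
(Checking all 64 profiles: 12 have a profitable deviation, 52 do not.)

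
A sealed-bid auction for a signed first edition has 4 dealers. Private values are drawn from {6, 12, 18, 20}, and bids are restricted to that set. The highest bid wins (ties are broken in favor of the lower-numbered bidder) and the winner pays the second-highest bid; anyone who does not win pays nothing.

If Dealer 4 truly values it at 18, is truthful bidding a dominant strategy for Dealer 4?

Yes

Check each profile of the others' bids and compare truth against every alternative bid.
Others bid (6, 6, 6): truth gives 12, best alternative gives 12.
Others bid (6, 6, 12): truth gives 6, best alternative gives 6.
Others bid (6, 12, 6): truth gives 6, best alternative gives 6.
Others bid (6, 12, 12): truth gives 6, best alternative gives 6.
Others bid (12, 6, 6): truth gives 6, best alternative gives 6.
Others bid (12, 6, 12): truth gives 6, best alternative gives 6.
(Remaining 58 profiles checked similarly; truth is weakly best in each.)
In every case the truthful bid is at least as good as any alternative, so it is a dominant strategy.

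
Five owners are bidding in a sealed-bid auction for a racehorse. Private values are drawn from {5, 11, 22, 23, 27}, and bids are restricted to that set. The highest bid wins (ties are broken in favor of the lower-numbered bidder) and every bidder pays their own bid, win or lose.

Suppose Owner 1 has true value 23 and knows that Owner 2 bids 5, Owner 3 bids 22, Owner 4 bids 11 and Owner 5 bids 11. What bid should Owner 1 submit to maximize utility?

Bid 5: loses but pays 5, utility -5.
Bid 11: loses but pays 11, utility -11.
Bid 22: wins, pays 22, utility 23 - 22 = 1.
Bid 23: wins, pays 23, utility 23 - 23 = 0.
Bid 27: wins, pays 27, utility 23 - 27 = -4.
The best choice is 22 with utility 1.

22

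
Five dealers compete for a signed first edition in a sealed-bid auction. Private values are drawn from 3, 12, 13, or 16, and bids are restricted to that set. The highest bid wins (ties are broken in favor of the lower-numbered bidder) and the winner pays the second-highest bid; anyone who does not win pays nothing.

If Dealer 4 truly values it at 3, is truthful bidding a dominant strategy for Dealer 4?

Yes

Check each profile of the others' bids and compare truth against every alternative bid.
Others bid (3, 3, 3, 12): truth gives 0, best alternative gives -9.
Others bid (3, 3, 3, 3): truth gives 0, best alternative gives 0.
Others bid (3, 3, 3, 13): truth gives 0, best alternative gives 0.
Others bid (3, 3, 3, 16): truth gives 0, best alternative gives 0.
Others bid (3, 3, 12, 3): truth gives 0, best alternative gives 0.
Others bid (3, 3, 12, 12): truth gives 0, best alternative gives 0.
(Remaining 250 profiles checked similarly; truth is weakly best in each.)
In every case the truthful bid is at least as good as any alternative, so it is a dominant strategy.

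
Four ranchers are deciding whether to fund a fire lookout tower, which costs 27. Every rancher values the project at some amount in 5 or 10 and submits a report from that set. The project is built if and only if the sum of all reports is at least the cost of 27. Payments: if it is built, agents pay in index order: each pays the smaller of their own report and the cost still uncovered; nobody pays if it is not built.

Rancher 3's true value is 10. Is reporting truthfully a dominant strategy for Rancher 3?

No

Consider the case where Rancher 1 reports 5, Rancher 2 reports 10 and Rancher 4 reports 10.
Truthful report 10: project built, pays 10, utility 10 - 10 = 0.
Report 5 instead: project built, pays 5, utility 10 - 5 = 5.
Since 5 > 0, reporting 5 is strictly better here, so truthful reporting is not dominant.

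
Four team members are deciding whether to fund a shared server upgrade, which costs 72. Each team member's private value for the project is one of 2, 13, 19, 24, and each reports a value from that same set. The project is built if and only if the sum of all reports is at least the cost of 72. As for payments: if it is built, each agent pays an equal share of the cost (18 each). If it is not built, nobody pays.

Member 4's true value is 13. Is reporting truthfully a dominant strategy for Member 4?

Consider the case where Member 1 reports 13, Member 2 reports 24 and Member 3 reports 24.
Truthful report 13: project built, pays 18, utility 13 - 18 = -5.
Report 2 instead: project not built, utility 0.
Since 0 > -5, reporting 2 is strictly better here, so truthful reporting is not dominant.

No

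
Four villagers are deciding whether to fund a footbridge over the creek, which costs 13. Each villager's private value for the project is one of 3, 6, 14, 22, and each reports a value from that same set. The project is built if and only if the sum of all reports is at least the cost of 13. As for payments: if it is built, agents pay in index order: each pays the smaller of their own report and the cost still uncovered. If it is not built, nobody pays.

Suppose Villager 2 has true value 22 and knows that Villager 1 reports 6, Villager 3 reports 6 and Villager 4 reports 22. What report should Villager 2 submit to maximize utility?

Report 3: project built, pays 3, utility 22 - 3 = 19.
Report 6: project built, pays 6, utility 22 - 6 = 16.
Report 14: project built, pays 7, utility 22 - 7 = 15.
Report 22: project built, pays 7, utility 22 - 7 = 15.
The best choice is 3 with utility 19.

3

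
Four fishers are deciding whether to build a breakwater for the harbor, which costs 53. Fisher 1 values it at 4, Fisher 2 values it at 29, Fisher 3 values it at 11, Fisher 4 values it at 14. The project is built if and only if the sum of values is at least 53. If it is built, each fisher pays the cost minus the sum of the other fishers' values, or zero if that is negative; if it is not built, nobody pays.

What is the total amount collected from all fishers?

39

Total value 58 ≥ cost 53, so it is built.
Fisher 1: others sum to 54; max(0, 53 - 54) = 0.
Fisher 2: others sum to 29; max(0, 53 - 29) = 24.
Fisher 3: others sum to 47; max(0, 53 - 47) = 6.
Fisher 4: others sum to 44; max(0, 53 - 44) = 9.
Total collected = 0 + 24 + 6 + 9 = 39.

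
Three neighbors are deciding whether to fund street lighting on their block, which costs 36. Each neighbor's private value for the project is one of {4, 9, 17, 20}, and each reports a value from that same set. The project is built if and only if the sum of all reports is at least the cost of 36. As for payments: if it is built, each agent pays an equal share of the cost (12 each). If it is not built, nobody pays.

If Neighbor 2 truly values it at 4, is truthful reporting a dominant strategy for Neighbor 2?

Check each profile of the others' reports and compare truth against every alternative report.
Others report (9, 20): truth gives 0, best alternative gives -8.
Others report (20, 9): truth gives 0, best alternative gives -8.
Others report (17, 17): truth gives -8, best alternative gives -8.
Others report (17, 20): truth gives -8, best alternative gives -8.
Others report (20, 17): truth gives -8, best alternative gives -8.
Others report (20, 20): truth gives -8, best alternative gives -8.
(Remaining 10 profiles checked similarly; truth is weakly best in each.)
In every case the truthful report is at least as good as any alternative, so it is a dominant strategy.

Yes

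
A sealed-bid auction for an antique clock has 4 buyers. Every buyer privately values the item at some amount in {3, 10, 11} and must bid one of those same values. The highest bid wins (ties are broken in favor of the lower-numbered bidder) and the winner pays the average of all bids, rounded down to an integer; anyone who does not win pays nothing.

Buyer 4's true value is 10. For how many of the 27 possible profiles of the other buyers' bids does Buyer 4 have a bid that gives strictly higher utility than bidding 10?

Others bid (3, 3, 10): truth gives 0; bid 11 gives 4 > 0. Violating.
Others bid (3, 10, 3): truth gives 0; bid 11 gives 4 > 0. Violating.
Others bid (3, 10, 10): truth gives 0; bid 11 gives 2 > 0. Violating.
Others bid (10, 3, 3): truth gives 0; bid 11 gives 4 > 0. Violating.
Others bid (3, 3, 3): truth gives 6; no alternative beats it.
Others bid (3, 3, 11): truth gives 0; no alternative beats it.
(Checking all 27 profiles: 6 have a profitable deviation, 21 do not.)

6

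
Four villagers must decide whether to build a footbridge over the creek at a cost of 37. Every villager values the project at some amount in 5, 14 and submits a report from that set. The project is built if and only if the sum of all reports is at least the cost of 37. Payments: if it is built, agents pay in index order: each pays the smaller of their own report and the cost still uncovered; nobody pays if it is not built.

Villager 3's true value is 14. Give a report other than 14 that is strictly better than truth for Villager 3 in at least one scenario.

Suppose Villager 1 reports 5, Villager 2 reports 14 and Villager 4 reports 14.
Report 14: project built, pays 14, utility 14 - 14 = 0.
Report 5: project built, pays 5, utility 14 - 5 = 9.
So reporting 5 beats truth here (9 > 0).

5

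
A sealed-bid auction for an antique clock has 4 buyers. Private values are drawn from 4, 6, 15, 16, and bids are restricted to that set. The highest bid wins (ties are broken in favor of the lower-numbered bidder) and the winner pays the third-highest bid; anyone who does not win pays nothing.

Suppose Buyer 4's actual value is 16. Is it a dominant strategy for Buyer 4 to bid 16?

Yes

Check each profile of the others' bids and compare truth against every alternative bid.
Others bid (4, 4, 15): truth gives 12, best alternative gives 0.
Others bid (4, 15, 4): truth gives 12, best alternative gives 0.
Others bid (15, 4, 4): truth gives 12, best alternative gives 0.
Others bid (4, 6, 15): truth gives 10, best alternative gives 0.
Others bid (4, 15, 6): truth gives 10, best alternative gives 0.
Others bid (6, 4, 15): truth gives 10, best alternative gives 0.
(Remaining 58 profiles checked similarly; truth is weakly best in each.)
In every case the truthful bid is at least as good as any alternative, so it is a dominant strategy.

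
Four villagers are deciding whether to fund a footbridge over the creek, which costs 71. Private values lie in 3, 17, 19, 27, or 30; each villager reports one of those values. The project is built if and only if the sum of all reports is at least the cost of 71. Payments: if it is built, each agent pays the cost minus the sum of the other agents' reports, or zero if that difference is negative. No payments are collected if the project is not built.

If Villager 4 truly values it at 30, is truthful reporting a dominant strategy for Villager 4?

Check each profile of the others' reports and compare truth against every alternative report.
Others report (17, 27, 27): truth gives 30, best alternative gives 30.
Others report (17, 27, 30): truth gives 30, best alternative gives 30.
Others report (17, 30, 27): truth gives 30, best alternative gives 30.
Others report (17, 30, 30): truth gives 30, best alternative gives 30.
Others report (19, 27, 27): truth gives 30, best alternative gives 30.
Others report (19, 27, 30): truth gives 30, best alternative gives 30.
(Remaining 119 profiles checked similarly; truth is weakly best in each.)
In every case the truthful report is at least as good as any alternative, so it is a dominant strategy.

Yes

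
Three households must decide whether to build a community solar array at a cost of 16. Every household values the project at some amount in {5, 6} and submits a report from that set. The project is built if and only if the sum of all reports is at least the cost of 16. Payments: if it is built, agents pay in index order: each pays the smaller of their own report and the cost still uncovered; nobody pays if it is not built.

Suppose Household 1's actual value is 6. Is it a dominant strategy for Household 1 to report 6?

Consider the case where Household 2 reports 5 and Household 3 reports 6.
Truthful report 6: project built, pays 6, utility 6 - 6 = 0.
Report 5 instead: project built, pays 5, utility 6 - 5 = 1.
Since 1 > 0, reporting 5 is strictly better here, so truthful reporting is not dominant.

No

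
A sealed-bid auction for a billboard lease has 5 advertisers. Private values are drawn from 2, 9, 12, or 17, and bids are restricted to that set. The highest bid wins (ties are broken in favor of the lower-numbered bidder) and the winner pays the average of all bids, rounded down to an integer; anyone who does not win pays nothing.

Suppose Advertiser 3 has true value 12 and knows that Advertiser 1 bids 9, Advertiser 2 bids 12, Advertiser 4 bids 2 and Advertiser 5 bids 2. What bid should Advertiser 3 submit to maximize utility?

Bid 2: loses, pays 0, utility 0.
Bid 9: loses, pays 0, utility 0.
Bid 12: loses, pays 0, utility 0.
Bid 17: wins, pays 8, utility 12 - 8 = 4.
The best choice is 17 with utility 4.

17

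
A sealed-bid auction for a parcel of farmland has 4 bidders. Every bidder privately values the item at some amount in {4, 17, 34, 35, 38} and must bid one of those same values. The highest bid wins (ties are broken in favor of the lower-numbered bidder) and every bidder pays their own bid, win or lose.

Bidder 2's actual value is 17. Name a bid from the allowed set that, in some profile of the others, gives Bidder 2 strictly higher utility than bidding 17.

4

Suppose Bidder 1 bids 4, Bidder 3 bids 4 and Bidder 4 bids 34.
Bid 17: loses but pays 17, utility -17.
Bid 4: loses but pays 4, utility -4.
So bidding 4 beats truth here (-4 > -17).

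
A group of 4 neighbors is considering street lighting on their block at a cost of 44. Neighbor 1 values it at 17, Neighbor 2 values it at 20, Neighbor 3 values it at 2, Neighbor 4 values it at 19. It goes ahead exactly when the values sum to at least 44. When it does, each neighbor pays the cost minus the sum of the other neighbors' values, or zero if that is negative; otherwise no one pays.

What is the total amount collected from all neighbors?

Total value 58 ≥ cost 44, so it is built.
Neighbor 1: others sum to 41; max(0, 44 - 41) = 3.
Neighbor 2: others sum to 38; max(0, 44 - 38) = 6.
Neighbor 3: others sum to 56; max(0, 44 - 56) = 0.
Neighbor 4: others sum to 39; max(0, 44 - 39) = 5.
Total collected = 3 + 6 + 0 + 5 = 14.

14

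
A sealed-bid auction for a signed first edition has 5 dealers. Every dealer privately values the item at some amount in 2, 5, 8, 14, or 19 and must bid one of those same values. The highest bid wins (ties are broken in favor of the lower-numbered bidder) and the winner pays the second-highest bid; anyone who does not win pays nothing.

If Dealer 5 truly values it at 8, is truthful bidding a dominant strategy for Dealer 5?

Check each profile of the others' bids and compare truth against every alternative bid.
Others bid (2, 2, 2, 2): truth gives 6, best alternative gives 6.
Others bid (2, 2, 2, 5): truth gives 3, best alternative gives 3.
Others bid (2, 2, 5, 2): truth gives 3, best alternative gives 3.
Others bid (2, 2, 5, 5): truth gives 3, best alternative gives 3.
Others bid (2, 5, 2, 2): truth gives 3, best alternative gives 3.
Others bid (2, 5, 2, 5): truth gives 3, best alternative gives 3.
(Remaining 619 profiles checked similarly; truth is weakly best in each.)
In every case the truthful bid is at least as good as any alternative, so it is a dominant strategy.

Yes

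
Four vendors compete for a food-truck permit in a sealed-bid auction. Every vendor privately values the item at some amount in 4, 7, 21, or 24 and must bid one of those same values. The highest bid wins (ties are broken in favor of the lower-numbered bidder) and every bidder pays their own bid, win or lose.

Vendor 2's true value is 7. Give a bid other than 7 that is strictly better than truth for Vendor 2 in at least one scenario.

Suppose Vendor 1 bids 4, Vendor 3 bids 4 and Vendor 4 bids 21.
Bid 7: loses but pays 7, utility -7.
Bid 4: loses but pays 4, utility -4.
So bidding 4 beats truth here (-4 > -7).

4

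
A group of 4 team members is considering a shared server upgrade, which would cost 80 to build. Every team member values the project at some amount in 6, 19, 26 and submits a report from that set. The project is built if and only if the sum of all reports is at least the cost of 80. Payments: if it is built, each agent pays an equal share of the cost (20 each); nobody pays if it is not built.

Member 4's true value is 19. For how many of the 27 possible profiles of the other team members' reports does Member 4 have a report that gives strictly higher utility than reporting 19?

Others report (19, 19, 26): truth gives -1; report 6 gives 0 > -1. Violating.
Others report (19, 26, 19): truth gives -1; report 6 gives 0 > -1. Violating.
Others report (19, 26, 26): truth gives -1; report 6 gives 0 > -1. Violating.
Others report (26, 19, 19): truth gives -1; report 6 gives 0 > -1. Violating.
Others report (6, 6, 6): truth gives 0; no alternative beats it.
Others report (6, 6, 19): truth gives 0; no alternative beats it.
(Checking all 27 profiles: 6 have a profitable deviation, 21 do not.)

6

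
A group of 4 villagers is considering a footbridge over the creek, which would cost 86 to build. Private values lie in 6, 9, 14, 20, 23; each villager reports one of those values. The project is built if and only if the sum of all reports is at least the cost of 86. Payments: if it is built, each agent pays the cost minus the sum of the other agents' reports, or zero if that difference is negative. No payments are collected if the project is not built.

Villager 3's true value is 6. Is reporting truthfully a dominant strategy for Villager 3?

Yes

Check each profile of the others' reports and compare truth against every alternative report.
Others report (6, 6, 6): truth gives 0, best alternative gives 0.
Others report (6, 6, 9): truth gives 0, best alternative gives 0.
Others report (6, 6, 14): truth gives 0, best alternative gives 0.
Others report (6, 6, 20): truth gives 0, best alternative gives 0.
Others report (6, 6, 23): truth gives 0, best alternative gives 0.
Others report (6, 9, 6): truth gives 0, best alternative gives 0.
(Remaining 119 profiles checked similarly; truth is weakly best in each.)
In every case the truthful report is at least as good as any alternative, so it is a dominant strategy.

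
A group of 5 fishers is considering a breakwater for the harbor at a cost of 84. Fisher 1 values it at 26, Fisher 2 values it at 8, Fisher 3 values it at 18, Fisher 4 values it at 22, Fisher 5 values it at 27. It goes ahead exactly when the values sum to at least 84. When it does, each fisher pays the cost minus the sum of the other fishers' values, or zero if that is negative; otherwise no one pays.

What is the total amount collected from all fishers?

25

Total value 101 ≥ cost 84, so it is built.
Fisher 1: others sum to 75; max(0, 84 - 75) = 9.
Fisher 2: others sum to 93; max(0, 84 - 93) = 0.
Fisher 3: others sum to 83; max(0, 84 - 83) = 1.
Fisher 4: others sum to 79; max(0, 84 - 79) = 5.
Fisher 5: others sum to 74; max(0, 84 - 74) = 10.
Total collected = 9 + 0 + 1 + 5 + 10 = 25.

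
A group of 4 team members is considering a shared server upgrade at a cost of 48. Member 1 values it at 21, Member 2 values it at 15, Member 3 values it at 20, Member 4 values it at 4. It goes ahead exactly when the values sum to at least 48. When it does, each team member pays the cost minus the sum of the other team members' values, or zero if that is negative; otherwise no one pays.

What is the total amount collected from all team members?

Total value 60 ≥ cost 48, so it is built.
Member 1: others sum to 39; max(0, 48 - 39) = 9.
Member 2: others sum to 45; max(0, 48 - 45) = 3.
Member 3: others sum to 40; max(0, 48 - 40) = 8.
Member 4: others sum to 56; max(0, 48 - 56) = 0.
Total collected = 9 + 3 + 8 + 0 = 20.

20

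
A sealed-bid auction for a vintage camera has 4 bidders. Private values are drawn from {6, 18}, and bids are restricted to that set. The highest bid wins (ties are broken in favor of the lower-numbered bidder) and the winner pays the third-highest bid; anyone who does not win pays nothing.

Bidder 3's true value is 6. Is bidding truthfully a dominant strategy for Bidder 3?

Check each profile of the others' bids and compare truth against every alternative bid.
Others bid (6, 6, 6): truth gives 0, best alternative gives 0.
Others bid (6, 6, 18): truth gives 0, best alternative gives 0.
Others bid (6, 18, 6): truth gives 0, best alternative gives 0.
Others bid (6, 18, 18): truth gives 0, best alternative gives 0.
Others bid (18, 6, 6): truth gives 0, best alternative gives 0.
Others bid (18, 6, 18): truth gives 0, best alternative gives 0.
(Remaining 2 profiles checked similarly; truth is weakly best in each.)
In every case the truthful bid is at least as good as any alternative, so it is a dominant strategy.

Yes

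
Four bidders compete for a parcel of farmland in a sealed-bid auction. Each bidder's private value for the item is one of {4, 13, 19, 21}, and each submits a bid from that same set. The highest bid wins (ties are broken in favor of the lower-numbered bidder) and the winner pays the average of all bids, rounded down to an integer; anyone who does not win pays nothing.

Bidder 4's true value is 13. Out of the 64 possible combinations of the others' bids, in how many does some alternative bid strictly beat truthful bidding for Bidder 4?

9

Others bid (4, 4, 13): truth gives 0; bid 19 gives 3 > 0. Violating.
Others bid (4, 4, 19): truth gives 0; bid 21 gives 1 > 0. Violating.
Others bid (4, 13, 4): truth gives 0; bid 19 gives 3 > 0. Violating.
Others bid (4, 13, 13): truth gives 0; bid 19 gives 1 > 0. Violating.
Others bid (4, 4, 4): truth gives 7; no alternative beats it.
Others bid (4, 4, 21): truth gives 0; no alternative beats it.
(Checking all 64 profiles: 9 have a profitable deviation, 55 do not.)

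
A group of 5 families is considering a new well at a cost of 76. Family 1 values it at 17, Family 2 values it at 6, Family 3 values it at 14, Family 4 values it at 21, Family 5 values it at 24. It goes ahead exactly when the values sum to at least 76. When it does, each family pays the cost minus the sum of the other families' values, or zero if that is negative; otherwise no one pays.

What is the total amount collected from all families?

52

Total value 82 ≥ cost 76, so it is built.
Family 1: others sum to 65; max(0, 76 - 65) = 11.
Family 2: others sum to 76; max(0, 76 - 76) = 0.
Family 3: others sum to 68; max(0, 76 - 68) = 8.
Family 4: others sum to 61; max(0, 76 - 61) = 15.
Family 5: others sum to 58; max(0, 76 - 58) = 18.
Total collected = 11 + 0 + 8 + 15 + 18 = 52.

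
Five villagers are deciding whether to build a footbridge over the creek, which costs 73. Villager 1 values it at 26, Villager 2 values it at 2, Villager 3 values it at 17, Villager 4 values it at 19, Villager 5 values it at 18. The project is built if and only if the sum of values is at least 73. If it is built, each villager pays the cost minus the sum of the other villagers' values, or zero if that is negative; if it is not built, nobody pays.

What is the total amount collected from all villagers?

Total value 82 ≥ cost 73, so it is built.
Villager 1: others sum to 56; max(0, 73 - 56) = 17.
Villager 2: others sum to 80; max(0, 73 - 80) = 0.
Villager 3: others sum to 65; max(0, 73 - 65) = 8.
Villager 4: others sum to 63; max(0, 73 - 63) = 10.
Villager 5: others sum to 64; max(0, 73 - 64) = 9.
Total collected = 17 + 0 + 8 + 10 + 9 = 44.

44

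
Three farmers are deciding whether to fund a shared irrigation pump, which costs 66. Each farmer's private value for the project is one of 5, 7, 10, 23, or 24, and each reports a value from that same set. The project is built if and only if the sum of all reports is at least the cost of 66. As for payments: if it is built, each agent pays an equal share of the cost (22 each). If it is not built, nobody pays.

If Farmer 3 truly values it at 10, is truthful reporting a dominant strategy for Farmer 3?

Check each profile of the others' reports and compare truth against every alternative report.
Others report (5, 5): truth gives 0, best alternative gives 0.
Others report (5, 7): truth gives 0, best alternative gives 0.
Others report (5, 10): truth gives 0, best alternative gives 0.
Others report (5, 23): truth gives 0, best alternative gives 0.
Others report (5, 24): truth gives 0, best alternative gives 0.
Others report (7, 5): truth gives 0, best alternative gives 0.
(Remaining 19 profiles checked similarly; truth is weakly best in each.)
In every case the truthful report is at least as good as any alternative, so it is a dominant strategy.

Yes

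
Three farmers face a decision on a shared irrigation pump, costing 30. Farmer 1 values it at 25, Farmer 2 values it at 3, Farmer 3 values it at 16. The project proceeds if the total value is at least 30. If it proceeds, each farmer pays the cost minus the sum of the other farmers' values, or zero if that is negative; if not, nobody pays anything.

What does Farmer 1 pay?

Total value 44 ≥ cost 30, so the project is built.
The other farmers' values sum to 19.
Cost minus that sum is 30 - 19 = 11.

11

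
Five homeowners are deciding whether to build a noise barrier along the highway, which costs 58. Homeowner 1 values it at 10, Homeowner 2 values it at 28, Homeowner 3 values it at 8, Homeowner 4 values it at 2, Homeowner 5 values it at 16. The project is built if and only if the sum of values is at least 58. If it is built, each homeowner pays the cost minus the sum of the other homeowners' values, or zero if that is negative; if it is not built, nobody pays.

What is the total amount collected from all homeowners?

38

Total value 64 ≥ cost 58, so it is built.
Homeowner 1: others sum to 54; max(0, 58 - 54) = 4.
Homeowner 2: others sum to 36; max(0, 58 - 36) = 22.
Homeowner 3: others sum to 56; max(0, 58 - 56) = 2.
Homeowner 4: others sum to 62; max(0, 58 - 62) = 0.
Homeowner 5: others sum to 48; max(0, 58 - 48) = 10.
Total collected = 4 + 22 + 2 + 0 + 10 = 38.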